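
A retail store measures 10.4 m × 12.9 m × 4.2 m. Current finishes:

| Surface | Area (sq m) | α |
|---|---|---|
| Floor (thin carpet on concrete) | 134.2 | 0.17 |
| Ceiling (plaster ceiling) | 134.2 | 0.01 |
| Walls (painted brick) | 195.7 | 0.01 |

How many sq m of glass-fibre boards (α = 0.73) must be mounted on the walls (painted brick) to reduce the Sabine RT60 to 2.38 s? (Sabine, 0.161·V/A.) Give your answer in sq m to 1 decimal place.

Total absorption A₁ = 134.2*0.17 + 134.2*0.01 + 195.7*0.01
  = 22.814 + 1.342 + 1.957 = 26.113 sq m sabins.
Required A₂ = 0.161·563.472/2.38 = 38.117 sabins.
ΔA needed = 38.117 − 26.113 = 12.004 sabins.
Net gain per sq m: Δα = 0.73 − 0.01 = 0.72.
Area = ΔA/Δα = 12.004/0.72 = 16.7 sq m.

16.7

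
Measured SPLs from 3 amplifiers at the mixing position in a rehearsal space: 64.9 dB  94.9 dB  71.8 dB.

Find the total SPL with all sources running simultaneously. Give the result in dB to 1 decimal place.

Sum in the linear (power) domain: Σ 10^(Lᵢ/10) = 10^(64.9/10) + 10^(94.9/10) + 10^(71.8/10) = 3.109e+09.
Combined level = 10 log₁₀(3.109e+09) = 94.9 dB.

94.9 dB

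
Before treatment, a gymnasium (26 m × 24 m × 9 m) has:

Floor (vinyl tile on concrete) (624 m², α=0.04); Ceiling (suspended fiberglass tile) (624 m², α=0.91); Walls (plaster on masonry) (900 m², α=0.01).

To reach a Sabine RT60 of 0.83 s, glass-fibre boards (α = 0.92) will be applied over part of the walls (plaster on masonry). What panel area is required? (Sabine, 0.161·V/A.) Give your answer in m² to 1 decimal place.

Total absorption A₁ = 624·0.04 + 624·0.91 + 900·0.01
  = 24.960 + 567.840 + 9.000 = 601.800 m² sabins.
V = 5616 m³. Target absorption A₂ = 0.161 × 5616 / 0.83 = 1089.369 sabins.
Absorption to add: 1089.369 − 601.800 = 487.569 sabins.
Net gain per m²: Δα = 0.92 − 0.01 = 0.91.
Area = ΔA/Δα = 487.569/0.91 = 535.8 m².

535.8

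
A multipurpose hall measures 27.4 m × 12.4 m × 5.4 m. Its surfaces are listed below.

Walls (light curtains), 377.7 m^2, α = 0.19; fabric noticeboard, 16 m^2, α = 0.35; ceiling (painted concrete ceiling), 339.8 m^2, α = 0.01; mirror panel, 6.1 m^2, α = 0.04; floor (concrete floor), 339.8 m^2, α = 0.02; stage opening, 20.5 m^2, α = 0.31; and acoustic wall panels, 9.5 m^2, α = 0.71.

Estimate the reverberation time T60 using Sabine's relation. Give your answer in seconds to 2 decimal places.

Total absorption A = 377.7×0.19 + 16×0.35 + 339.8×0.01 + 6.1×0.04 + 339.8×0.02 + 20.5×0.31 + 9.5×0.71
  = 71.763 + 5.600 + 3.398 + 0.244 + 6.796 + 6.355 + 6.745 = 100.901 m^2 sabins.
V = 27.4·12.4·5.4 = 1834.704 m³.
T = 0.161 V/A = 0.161·1834.704/100.901 = 2.93 s.

2.93 s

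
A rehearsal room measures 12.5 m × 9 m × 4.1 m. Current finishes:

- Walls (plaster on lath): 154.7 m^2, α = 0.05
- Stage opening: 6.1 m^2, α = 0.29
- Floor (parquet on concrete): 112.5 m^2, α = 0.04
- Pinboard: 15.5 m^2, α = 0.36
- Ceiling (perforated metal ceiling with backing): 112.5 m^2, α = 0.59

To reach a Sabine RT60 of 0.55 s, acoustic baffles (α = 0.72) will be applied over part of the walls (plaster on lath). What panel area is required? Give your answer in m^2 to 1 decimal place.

73.2

Total absorption A₁ = 154.7·0.05 + 6.1·0.29 + 112.5·0.04 + 15.5·0.36 + 112.5·0.59
  = 7.735 + 1.769 + 4.500 + 5.580 + 66.375 = 85.959 m^2 sabins.
V = 461.25 m³. Target absorption A₂ = 0.161 × 461.25 / 0.55 = 135.020 sabins.
ΔA needed = 135.020 − 85.959 = 49.061 sabins.
Each m^2 of panel replacing the walls (plaster on lath) adds (0.72 − 0.05) = 0.67 sabins.
Panel area = 49.061 / 0.67 = 73.2 m^2.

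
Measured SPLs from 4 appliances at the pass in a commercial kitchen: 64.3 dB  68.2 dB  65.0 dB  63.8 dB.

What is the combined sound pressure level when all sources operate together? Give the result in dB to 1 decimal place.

71.7 dB

Converting to relative power and adding: 10^(64.3/10) + 10^(68.2/10) + 10^(65.0/10) + 10^(63.8/10) = 1.486e+07.
Combined level = 10 log₁₀(1.486e+07) = 71.7 dB.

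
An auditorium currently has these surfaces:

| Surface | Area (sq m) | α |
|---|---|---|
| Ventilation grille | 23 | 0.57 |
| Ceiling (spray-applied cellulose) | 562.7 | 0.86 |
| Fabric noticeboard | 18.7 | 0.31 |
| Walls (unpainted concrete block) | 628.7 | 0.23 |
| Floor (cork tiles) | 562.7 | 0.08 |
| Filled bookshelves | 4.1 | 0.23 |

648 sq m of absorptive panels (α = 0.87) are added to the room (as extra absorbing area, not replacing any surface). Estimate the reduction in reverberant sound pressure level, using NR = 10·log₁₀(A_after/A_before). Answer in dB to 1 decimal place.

2.6 dB

Equivalent absorption area: A_before = 23·0.57 + 562.7·0.86 + 18.7·0.31 + 628.7·0.23 + 562.7·0.08 + 4.1·0.23 = 693.389 sq m.
Treatment contributes 648·0.87 = 563.760 sabins.
New total A_after = 1257.149 sabins.
NR = 10·log₁₀(1257.149/693.389) = 2.6 dB.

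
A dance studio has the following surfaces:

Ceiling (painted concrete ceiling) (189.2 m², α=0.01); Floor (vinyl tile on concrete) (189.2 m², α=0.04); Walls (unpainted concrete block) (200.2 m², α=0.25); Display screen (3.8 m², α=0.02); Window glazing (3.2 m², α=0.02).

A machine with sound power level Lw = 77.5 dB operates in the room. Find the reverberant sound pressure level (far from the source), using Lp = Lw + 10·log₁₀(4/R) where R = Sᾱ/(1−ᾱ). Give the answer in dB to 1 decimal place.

Σ(Sᵢαᵢ) = 189.2×0.01 + 189.2×0.04 + 200.2×0.25 + 3.8×0.02 + 3.2×0.02 = 59.650; total area S = 585.6 m².
ᾱ = 59.650/585.6 = 0.1019; R = Sᾱ/(1−ᾱ) = 59.650/(1−0.1019) = 66.418 m².
Lp = 77.5 + 10·log₁₀(4/66.418) = 77.5 + (-12.20) = 65.3 dB.

65.3 dB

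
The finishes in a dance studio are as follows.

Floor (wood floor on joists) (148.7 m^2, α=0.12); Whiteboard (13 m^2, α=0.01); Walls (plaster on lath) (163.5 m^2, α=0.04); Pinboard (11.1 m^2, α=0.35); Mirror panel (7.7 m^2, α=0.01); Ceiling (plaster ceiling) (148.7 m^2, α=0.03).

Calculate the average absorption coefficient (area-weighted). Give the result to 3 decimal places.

0.067

S = Σ Sᵢ = 148.7 + 13 + 163.5 + 11.1 + 7.7 + 148.7 = 492.7 m^2.
A = 148.7·0.12 + 13·0.01 + 163.5·0.04 + 11.1·0.35 + 7.7·0.01 + 148.7·0.03 = 32.937 sabins.
ᾱ = A/S = 0.067.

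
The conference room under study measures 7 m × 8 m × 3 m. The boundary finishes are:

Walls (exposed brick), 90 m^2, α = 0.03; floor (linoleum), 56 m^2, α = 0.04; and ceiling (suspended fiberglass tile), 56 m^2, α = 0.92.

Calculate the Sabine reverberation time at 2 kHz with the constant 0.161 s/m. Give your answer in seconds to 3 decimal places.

Equivalent absorption area: A = 90*0.03 + 56*0.04 + 56*0.92 = 56.460 m^2.
Room volume: 168 m³.
Sabine: RT60 = 0.161 × 168 / 56.460 = 0.479 s.

0.479 s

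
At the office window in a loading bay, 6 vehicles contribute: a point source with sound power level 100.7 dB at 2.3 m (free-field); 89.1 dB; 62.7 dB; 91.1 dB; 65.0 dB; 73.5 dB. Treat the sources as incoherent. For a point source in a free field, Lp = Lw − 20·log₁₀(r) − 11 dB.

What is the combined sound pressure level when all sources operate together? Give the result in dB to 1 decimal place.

Source at 2.3 m: Lp = 100.7 − 20·log₁₀(2.3) − 11 = 82.5 dB.
Converting to relative power and adding: 10^(82.5/10) + 10^(89.1/10) + 10^(62.7/10) + 10^(91.1/10) + 10^(65.0/10) + 10^(73.5/10) = 2.306e+09.
L_total = 10·log₁₀(2.306e+09) = 93.6 dB.

93.6 dB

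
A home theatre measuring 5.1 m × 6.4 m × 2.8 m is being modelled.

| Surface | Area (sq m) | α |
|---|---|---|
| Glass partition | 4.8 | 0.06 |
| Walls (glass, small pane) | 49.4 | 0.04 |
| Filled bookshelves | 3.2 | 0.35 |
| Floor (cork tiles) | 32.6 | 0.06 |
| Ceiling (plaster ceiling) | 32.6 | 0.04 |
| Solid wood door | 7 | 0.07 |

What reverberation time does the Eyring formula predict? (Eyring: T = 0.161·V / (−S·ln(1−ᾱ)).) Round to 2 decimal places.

2.01 sec

S = Σ Sᵢ = 129.6 sq m.
Absorption A = 4.8·0.06 + 49.4·0.04 + 3.2·0.35 + 32.6·0.06 + 32.6·0.04 + 7·0.07 = 7.134 sabins.
Mean coefficient ᾱ = A/S = 0.0550.
Eyring denominator: −S ln(1−ᾱ) = 7.332.
V = 5.1 × 6.4 × 2.8 = 91.392 m³.
RT60 = 0.161 × 91.392 / 7.332 = 2.01 s.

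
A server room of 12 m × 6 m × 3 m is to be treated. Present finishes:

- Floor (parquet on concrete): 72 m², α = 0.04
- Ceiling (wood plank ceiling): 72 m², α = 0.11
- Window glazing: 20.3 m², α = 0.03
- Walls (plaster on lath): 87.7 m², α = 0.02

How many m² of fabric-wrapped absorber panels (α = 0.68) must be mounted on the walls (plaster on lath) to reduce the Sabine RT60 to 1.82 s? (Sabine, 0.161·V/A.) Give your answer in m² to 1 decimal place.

Total absorption A₁ = 72·0.04 + 72·0.11 + 20.3·0.03 + 87.7·0.02
  = 2.880 + 7.920 + 0.609 + 1.754 = 13.163 m² sabins.
Required A₂ = 0.161·216/1.82 = 19.108 sabins.
Absorption to add: 19.108 − 13.163 = 5.945 sabins.
Each m² of panel replacing the walls (plaster on lath) adds (0.68 − 0.02) = 0.66 sabins.
Area = ΔA/Δα = 5.945/0.66 = 9.0 m².

9.0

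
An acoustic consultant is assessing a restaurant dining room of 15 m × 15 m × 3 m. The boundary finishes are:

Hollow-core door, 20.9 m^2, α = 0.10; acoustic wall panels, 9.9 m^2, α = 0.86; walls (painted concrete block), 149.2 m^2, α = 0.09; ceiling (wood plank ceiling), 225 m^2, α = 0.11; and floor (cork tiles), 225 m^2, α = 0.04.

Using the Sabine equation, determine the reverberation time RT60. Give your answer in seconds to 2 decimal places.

1.88 s

A = Σ Sᵢαᵢ = 20.9×0.10 + 9.9×0.86 + 149.2×0.09 + 225×0.11 + 225×0.04 = 57.782 sabins.
Volume V = 15 × 15 × 3 = 675 m³.
Sabine: RT60 = 0.161 × 675 / 57.782 = 1.88 s.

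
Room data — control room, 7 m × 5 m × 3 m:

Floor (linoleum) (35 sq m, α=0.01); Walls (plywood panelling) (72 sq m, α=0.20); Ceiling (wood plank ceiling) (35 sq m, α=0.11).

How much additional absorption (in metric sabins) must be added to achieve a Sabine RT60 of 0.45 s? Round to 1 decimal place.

Equivalent absorption area: A₁ = 35·0.01 + 72·0.20 + 35·0.11 = 18.600 sq m.
For T = 0.45 s, need A₂ = 0.161·V/T = 0.161·105/0.45 = 37.567 sabins.
ΔA = A₂ − A₁ = 37.567 − 18.600 = 19.0 sabins.

19.0 sabins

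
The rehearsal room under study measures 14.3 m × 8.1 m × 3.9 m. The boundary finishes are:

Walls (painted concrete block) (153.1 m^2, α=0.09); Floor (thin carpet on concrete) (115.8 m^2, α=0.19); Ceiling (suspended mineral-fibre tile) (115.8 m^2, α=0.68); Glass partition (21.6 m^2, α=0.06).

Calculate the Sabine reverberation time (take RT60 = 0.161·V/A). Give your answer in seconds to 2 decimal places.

0.63 s

Equivalent absorption area: A = 153.1*0.09 + 115.8*0.19 + 115.8*0.68 + 21.6*0.06 = 115.821 m^2.
V = 14.3·8.1·3.9 = 451.737 m³.
T = 0.161 V/A = 0.161·451.737/115.821 = 0.63 s.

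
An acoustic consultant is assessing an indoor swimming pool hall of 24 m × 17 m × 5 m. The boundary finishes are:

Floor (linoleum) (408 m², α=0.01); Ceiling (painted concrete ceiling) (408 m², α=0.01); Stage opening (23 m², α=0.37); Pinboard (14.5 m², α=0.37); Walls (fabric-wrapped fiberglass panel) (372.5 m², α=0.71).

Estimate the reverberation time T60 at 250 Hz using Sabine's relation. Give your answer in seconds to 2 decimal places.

1.15 sec

A = Σ Sᵢαᵢ = 408×0.01 + 408×0.01 + 23×0.37 + 14.5×0.37 + 372.5×0.71 = 286.510 sabins.
Volume V = 24 × 17 × 5 = 2040 m³.
T = 0.161 V/A = 0.161·2040/286.510 = 1.15 s.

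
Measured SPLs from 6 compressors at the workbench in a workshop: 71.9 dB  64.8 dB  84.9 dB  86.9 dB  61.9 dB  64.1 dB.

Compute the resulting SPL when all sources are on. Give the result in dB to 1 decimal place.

89.1 dB

Converting to relative power and adding: 10^(71.9/10) + 10^(64.8/10) + 10^(84.9/10) + 10^(86.9/10) + 10^(61.9/10) + 10^(64.1/10) = 8.214e+08.
L_total = 10·log₁₀(8.214e+08) = 89.1 dB.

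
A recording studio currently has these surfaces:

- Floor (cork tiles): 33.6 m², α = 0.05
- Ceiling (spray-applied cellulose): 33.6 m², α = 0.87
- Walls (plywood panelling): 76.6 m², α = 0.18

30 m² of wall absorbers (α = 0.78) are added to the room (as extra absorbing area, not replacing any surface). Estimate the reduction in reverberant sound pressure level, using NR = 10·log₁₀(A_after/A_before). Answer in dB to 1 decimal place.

Total absorption A_before = 33.6*0.05 + 33.6*0.87 + 76.6*0.18
  = 1.680 + 29.232 + 13.788 = 44.700 m² sabins.
Treatment contributes 30·0.78 = 23.400 sabins.
A_after = 44.700 + 23.400 = 68.100 sabins.
NR = 10·log₁₀(68.100/44.700) = 1.8 dB.

1.8 dB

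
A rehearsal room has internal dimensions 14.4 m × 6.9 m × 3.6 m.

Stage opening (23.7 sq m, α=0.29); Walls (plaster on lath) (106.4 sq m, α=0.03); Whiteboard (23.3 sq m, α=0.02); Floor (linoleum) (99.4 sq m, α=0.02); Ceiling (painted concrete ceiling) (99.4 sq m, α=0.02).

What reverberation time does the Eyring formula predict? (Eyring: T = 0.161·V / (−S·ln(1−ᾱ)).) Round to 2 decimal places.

3.89 seconds

S = Σ Sᵢ = 352.2 sq m.
Σ(Sᵢαᵢ) = 23.7×0.29 + 106.4×0.03 + 23.3×0.02 + 99.4×0.02 + 99.4×0.02 = 14.507.
Mean coefficient ᾱ = A/S = 0.0412.
−S·ln(1−ᾱ) = −352.2 × ln(1 − 0.0412) = 14.818.
V = 14.4 × 6.9 × 3.6 = 357.696 m³.
T = 0.161·V/[−S·ln(1−ᾱ)] = 0.161·357.696/14.818 = 3.89 s.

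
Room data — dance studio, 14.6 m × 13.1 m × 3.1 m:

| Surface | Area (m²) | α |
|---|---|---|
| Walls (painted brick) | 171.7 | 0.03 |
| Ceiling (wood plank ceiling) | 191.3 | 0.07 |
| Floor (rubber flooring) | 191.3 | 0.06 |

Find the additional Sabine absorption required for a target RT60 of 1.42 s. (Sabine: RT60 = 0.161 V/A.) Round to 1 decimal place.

Summing Sᵢαᵢ: 5.151 + 13.391 + 11.478 → A₁ = 30.020 sabins.
For T = 1.42 s, need A₂ = 0.161·V/T = 0.161·592.906/1.42 = 67.224 sabins.
Additional absorption ΔA = 67.224 − 30.020 = 37.2 sabins.

37.2 sabins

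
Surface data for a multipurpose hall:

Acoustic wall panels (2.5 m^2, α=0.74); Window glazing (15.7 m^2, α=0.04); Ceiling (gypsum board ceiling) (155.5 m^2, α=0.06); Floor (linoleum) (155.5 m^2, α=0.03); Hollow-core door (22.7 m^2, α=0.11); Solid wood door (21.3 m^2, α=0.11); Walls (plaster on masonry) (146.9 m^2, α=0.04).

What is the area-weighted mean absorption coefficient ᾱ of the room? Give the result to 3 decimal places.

Total surface area S = 520.1 m^2.
Weighted sum Σ Sα = 27.189.
ᾱ = A/S = 0.052.

0.052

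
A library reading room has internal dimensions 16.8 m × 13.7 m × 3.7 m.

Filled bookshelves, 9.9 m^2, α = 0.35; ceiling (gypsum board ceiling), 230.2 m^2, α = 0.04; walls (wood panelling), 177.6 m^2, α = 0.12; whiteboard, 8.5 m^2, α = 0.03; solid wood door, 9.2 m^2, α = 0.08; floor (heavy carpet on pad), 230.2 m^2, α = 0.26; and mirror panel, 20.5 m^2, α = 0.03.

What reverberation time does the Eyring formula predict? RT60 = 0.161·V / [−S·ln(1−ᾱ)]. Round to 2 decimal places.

S = Σ Sᵢ = 686.1 m^2.
Absorption A = 9.9·0.35 + 230.2·0.04 + 177.6·0.12 + 8.5·0.03 + 9.2·0.08 + 230.2·0.26 + 20.5·0.03 = 95.443 sabins.
ᾱ = 95.443 / 686.1 = 0.1391.
Eyring denominator: −S ln(1−ᾱ) = 102.762.
V = 16.8 × 13.7 × 3.7 = 851.592 m³.
RT60 = 0.161 × 851.592 / 102.762 = 1.33 s.

1.33 seconds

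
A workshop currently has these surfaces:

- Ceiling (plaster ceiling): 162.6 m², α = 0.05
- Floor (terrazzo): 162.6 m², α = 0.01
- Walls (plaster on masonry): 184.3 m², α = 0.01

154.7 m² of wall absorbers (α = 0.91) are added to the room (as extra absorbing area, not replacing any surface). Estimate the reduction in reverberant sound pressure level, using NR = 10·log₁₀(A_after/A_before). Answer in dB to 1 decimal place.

11.2 dB

A_before = Σ Sᵢαᵢ = 162.6×0.05 + 162.6×0.01 + 184.3×0.01 = 11.599 sabins.
Treatment contributes 154.7·0.91 = 140.777 sabins.
New total A_after = 152.376 sabins.
Reduction = 10 log₁₀(A_after/A_before) = 10 log₁₀(13.1370) = 11.2 dB.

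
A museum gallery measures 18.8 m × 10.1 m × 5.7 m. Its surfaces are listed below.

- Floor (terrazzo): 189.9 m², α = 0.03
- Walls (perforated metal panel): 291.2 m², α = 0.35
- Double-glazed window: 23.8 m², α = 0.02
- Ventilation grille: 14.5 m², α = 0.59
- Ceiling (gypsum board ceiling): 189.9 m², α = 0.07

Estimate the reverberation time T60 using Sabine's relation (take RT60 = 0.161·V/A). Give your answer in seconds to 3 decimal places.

1.341 seconds

A = Σ Sᵢαᵢ = 189.9·0.03 + 291.2·0.35 + 23.8·0.02 + 14.5·0.59 + 189.9·0.07 = 129.941 sabins.
Volume V = 18.8 × 10.1 × 5.7 = 1082.316 m³.
T = 0.161 V/A = 0.161·1082.316/129.941 = 1.341 s.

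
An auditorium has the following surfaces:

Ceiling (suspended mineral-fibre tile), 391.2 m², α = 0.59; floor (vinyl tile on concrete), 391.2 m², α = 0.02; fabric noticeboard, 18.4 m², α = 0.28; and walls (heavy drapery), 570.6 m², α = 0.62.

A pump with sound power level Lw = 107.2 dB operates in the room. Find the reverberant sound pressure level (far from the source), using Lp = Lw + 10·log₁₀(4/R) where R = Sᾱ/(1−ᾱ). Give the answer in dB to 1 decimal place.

Σ(Sᵢαᵢ) = 391.2·0.59 + 391.2·0.02 + 18.4·0.28 + 570.6·0.62 = 597.556; total area S = 1371.4 m².
ᾱ = 597.556/1371.4 = 0.4357; R = Sᾱ/(1−ᾱ) = 597.556/(1−0.4357) = 1058.933 m².
Lp = Lw + 10 log₁₀(4/R) = 107.2 -24.23 = 83.0 dB.

83.0 dB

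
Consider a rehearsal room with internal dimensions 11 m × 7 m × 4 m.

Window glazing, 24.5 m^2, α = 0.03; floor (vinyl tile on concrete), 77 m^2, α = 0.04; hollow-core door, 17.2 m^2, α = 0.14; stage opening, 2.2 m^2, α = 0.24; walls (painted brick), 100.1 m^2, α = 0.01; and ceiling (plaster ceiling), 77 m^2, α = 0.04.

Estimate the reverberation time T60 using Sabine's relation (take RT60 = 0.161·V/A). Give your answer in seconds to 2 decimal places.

4.58 sec

Total absorption A = 24.5·0.03 + 77·0.04 + 17.2·0.14 + 2.2·0.24 + 100.1·0.01 + 77·0.04
  = 0.735 + 3.080 + 2.408 + 0.528 + 1.001 + 3.080 = 10.832 m^2 sabins.
V = 11·7·4 = 308 m³.
RT60 = 0.161 · V / A = 0.161 × 308 / 10.832 = 4.58 s.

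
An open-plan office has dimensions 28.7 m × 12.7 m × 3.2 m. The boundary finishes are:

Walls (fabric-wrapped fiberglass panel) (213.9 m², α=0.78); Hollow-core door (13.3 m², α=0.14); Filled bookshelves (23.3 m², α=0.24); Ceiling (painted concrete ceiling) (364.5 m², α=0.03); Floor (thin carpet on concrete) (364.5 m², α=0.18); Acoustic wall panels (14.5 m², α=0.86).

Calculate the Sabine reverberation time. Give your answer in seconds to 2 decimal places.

Equivalent absorption area: A = 213.9·0.78 + 13.3·0.14 + 23.3·0.24 + 364.5·0.03 + 364.5·0.18 + 14.5·0.86 = 263.311 m².
Volume V = 28.7 × 12.7 × 3.2 = 1166.368 m³.
Sabine: RT60 = 0.161 × 1166.368 / 263.311 = 0.71 s.

0.71 sec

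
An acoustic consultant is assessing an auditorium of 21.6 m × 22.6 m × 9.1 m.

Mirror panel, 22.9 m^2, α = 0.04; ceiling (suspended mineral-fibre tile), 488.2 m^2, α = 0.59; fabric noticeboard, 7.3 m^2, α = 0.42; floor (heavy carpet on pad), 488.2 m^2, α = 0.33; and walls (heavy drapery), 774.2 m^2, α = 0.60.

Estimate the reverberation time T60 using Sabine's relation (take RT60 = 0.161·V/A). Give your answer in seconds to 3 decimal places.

Equivalent absorption area: A = 22.9×0.04 + 488.2×0.59 + 7.3×0.42 + 488.2×0.33 + 774.2×0.60 = 917.646 m^2.
Room volume: 4442.256 m³.
T = 0.161 V/A = 0.161·4442.256/917.646 = 0.779 s.

0.779 seconds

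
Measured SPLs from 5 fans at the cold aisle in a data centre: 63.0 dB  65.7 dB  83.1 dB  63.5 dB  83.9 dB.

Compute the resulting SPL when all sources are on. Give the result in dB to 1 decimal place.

Sum in the linear (power) domain: Σ 10^(Lᵢ/10) = 10^(63.0/10) + 10^(65.7/10) + 10^(83.1/10) + 10^(63.5/10) + 10^(83.9/10) = 4.576e+08.
Back to dB: 10·log₁₀ Σ = 86.6 dB.

86.6 dB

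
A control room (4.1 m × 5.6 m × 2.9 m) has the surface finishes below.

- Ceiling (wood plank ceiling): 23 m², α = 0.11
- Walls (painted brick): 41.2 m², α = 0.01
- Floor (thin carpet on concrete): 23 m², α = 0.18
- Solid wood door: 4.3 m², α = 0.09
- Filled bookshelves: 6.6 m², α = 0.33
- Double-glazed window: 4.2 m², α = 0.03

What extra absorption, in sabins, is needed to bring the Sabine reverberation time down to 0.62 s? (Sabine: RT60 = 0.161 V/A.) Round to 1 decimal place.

7.5 sabins

Summing Sᵢαᵢ: 2.530 + 0.412 + 4.140 + 0.387 + 2.178 + 0.126 → A₁ = 9.773 sabins.
V = 66.584 m³. Required absorption A₂ = 0.161 × 66.584 / 0.62 = 17.290 sabins.
Additional absorption ΔA = 17.290 − 9.773 = 7.5 sabins.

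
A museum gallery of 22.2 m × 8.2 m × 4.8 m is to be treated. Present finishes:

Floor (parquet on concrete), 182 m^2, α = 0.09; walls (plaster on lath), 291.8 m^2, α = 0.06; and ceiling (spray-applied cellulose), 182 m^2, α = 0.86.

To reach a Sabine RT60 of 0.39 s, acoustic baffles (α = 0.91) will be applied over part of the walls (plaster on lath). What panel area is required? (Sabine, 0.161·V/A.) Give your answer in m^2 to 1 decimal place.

200.4

Summing Sᵢαᵢ: 16.380 + 17.508 + 156.520 → A₁ = 190.408 sabins.
Required A₂ = 0.161·873.792/0.39 = 360.719 sabins.
Absorption to add: 360.719 − 190.408 = 170.311 sabins.
Net gain per m^2: Δα = 0.91 − 0.06 = 0.85.
Panel area = 170.311 / 0.85 = 200.4 m^2.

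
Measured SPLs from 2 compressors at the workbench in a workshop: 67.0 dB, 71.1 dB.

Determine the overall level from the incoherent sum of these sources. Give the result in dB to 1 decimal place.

72.5 dB

Sum in the linear (power) domain: Σ 10^(Lᵢ/10) = 10^(67.0/10) + 10^(71.1/10) = 1.789e+07.
Back to dB: 10·log₁₀ Σ = 72.5 dB.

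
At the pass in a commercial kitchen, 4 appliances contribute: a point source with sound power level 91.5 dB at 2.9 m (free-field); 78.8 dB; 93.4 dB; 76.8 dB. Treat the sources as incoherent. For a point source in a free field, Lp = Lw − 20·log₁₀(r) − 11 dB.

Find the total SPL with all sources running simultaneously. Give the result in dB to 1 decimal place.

Source at 2.9 m: Lp = 91.5 − 20·log₁₀(2.9) − 11 = 71.3 dB.
Σ 10^(Lᵢ/10) = 2.325e+09.
L_total = 10·log₁₀(2.325e+09) = 93.7 dB.

93.7 dB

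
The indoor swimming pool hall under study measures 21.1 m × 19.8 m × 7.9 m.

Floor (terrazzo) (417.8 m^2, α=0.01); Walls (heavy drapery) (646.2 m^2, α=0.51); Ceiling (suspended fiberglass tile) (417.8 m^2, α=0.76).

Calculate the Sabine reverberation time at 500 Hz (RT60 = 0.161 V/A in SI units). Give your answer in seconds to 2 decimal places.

Equivalent absorption area: A = 417.8×0.01 + 646.2×0.51 + 417.8×0.76 = 651.268 m^2.
Volume V = 21.1 × 19.8 × 7.9 = 3300.462 m³.
RT60 = 0.161 · V / A = 0.161 × 3300.462 / 651.268 = 0.82 s.

0.82 s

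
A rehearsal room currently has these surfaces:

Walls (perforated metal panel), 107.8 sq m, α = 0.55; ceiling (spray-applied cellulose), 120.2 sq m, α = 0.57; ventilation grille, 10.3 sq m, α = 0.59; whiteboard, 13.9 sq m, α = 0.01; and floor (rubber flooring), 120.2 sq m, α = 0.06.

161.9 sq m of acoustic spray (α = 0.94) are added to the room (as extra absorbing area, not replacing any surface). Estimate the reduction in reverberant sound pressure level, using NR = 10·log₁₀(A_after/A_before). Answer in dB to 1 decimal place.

3.2 dB

Total absorption A_before = 107.8×0.55 + 120.2×0.57 + 10.3×0.59 + 13.9×0.01 + 120.2×0.06
  = 59.290 + 68.514 + 6.077 + 0.139 + 7.212 = 141.232 sq m sabins.
Treatment contributes 161.9·0.94 = 152.186 sabins.
A_after = 141.232 + 152.186 = 293.418 sabins.
Reduction = 10 log₁₀(A_after/A_before) = 10 log₁₀(2.0776) = 3.2 dB.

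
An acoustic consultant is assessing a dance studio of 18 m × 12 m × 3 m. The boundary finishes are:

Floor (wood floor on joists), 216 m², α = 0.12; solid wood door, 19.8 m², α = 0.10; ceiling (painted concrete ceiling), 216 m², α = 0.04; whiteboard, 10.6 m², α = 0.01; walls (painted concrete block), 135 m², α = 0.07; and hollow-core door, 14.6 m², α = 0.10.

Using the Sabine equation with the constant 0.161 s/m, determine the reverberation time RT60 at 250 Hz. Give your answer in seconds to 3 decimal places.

2.194 seconds

A = Σ Sᵢαᵢ = 216*0.12 + 19.8*0.10 + 216*0.04 + 10.6*0.01 + 135*0.07 + 14.6*0.10 = 47.556 sabins.
Room volume: 648 m³.
RT60 = 0.161 · V / A = 0.161 × 648 / 47.556 = 2.194 s.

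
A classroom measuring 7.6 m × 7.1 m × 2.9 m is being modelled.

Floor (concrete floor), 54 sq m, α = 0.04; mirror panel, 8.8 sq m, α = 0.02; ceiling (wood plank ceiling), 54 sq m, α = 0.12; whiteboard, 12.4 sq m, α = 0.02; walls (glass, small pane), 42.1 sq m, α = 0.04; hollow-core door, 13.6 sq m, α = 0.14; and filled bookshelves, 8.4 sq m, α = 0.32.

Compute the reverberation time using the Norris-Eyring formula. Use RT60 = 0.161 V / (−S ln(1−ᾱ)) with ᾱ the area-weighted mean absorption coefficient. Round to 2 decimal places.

Total surface area S = 54 + 8.8 + 54 + 12.4 + 42.1 + 13.6 + 8.4 = 193.3 sq m.
Σ(Sᵢαᵢ) = 54·0.04 + 8.8·0.02 + 54·0.12 + 12.4·0.02 + 42.1·0.04 + 13.6·0.14 + 8.4·0.32 = 15.340.
Mean coefficient ᾱ = A/S = 0.0794.
Eyring denominator: −S ln(1−ᾱ) = 15.992.
V = 7.6 × 7.1 × 2.9 = 156.484 m³.
T = 0.161·V/[−S·ln(1−ᾱ)] = 0.161·156.484/15.992 = 1.58 s.

1.58 s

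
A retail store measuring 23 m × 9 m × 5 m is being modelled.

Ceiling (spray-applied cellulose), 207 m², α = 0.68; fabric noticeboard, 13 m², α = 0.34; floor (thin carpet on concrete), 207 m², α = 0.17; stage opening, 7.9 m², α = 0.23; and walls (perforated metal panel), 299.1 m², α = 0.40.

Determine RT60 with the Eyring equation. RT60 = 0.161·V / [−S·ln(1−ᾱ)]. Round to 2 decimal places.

S = Σ Sᵢ = 734.0 m².
Absorption A = 207·0.68 + 13·0.34 + 207·0.17 + 7.9·0.23 + 299.1·0.40 = 301.827 sabins.
ᾱ = 301.827 / 734.0 = 0.4112.
−S·ln(1−ᾱ) = −734.0 × ln(1 − 0.4112) = 388.777.
V = 23 × 9 × 5 = 1035 m³.
T = 0.161·V/[−S·ln(1−ᾱ)] = 0.161·1035/388.777 = 0.43 s.

0.43 s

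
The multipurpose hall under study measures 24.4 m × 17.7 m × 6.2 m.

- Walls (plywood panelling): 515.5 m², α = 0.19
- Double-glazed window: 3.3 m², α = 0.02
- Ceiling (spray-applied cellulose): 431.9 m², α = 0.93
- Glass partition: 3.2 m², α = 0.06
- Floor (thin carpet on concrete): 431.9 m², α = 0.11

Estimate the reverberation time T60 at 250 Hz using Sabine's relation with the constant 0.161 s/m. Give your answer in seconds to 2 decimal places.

0.79 s

Equivalent absorption area: A = 515.5·0.19 + 3.3·0.02 + 431.9·0.93 + 3.2·0.06 + 431.9·0.11 = 547.379 m².
Room volume: 2677.656 m³.
T = 0.161 V/A = 0.161·2677.656/547.379 = 0.79 s.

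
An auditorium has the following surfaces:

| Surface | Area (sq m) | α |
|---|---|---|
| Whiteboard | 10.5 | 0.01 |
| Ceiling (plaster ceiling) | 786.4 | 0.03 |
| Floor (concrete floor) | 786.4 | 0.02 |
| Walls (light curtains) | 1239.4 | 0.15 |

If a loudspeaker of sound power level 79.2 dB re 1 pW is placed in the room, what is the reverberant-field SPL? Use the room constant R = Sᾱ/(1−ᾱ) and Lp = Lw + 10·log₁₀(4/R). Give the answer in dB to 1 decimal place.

Σ(Sᵢαᵢ) = 10.5×0.01 + 786.4×0.03 + 786.4×0.02 + 1239.4×0.15 = 225.335; total area S = 2822.7 sq m.
ᾱ = 225.335/2822.7 = 0.0798; R = Sᾱ/(1−ᾱ) = 225.335/(1−0.0798) = 244.876 sq m.
Lp = 79.2 + 10·log₁₀(4/244.876) = 79.2 + (-17.87) = 61.3 dB.

61.3 dB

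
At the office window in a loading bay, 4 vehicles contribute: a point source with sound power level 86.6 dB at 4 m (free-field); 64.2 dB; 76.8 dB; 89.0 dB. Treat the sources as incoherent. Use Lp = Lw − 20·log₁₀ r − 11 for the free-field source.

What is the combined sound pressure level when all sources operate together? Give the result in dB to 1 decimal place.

89.3 dB

Source at 4 m: Lp = 86.6 − 20·log₁₀(4) − 11 = 63.6 dB.
Converting to relative power and adding: 10^(63.6/10) + 10^(64.2/10) + 10^(76.8/10) + 10^(89.0/10) = 8.471e+08.
L_total = 10·log₁₀(8.471e+08) = 89.3 dB.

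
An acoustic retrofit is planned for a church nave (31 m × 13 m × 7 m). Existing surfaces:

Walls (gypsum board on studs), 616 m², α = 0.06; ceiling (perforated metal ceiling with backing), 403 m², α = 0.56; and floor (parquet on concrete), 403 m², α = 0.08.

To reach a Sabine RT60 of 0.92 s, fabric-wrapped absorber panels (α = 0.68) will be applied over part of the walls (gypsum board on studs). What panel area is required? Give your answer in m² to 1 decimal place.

320.6

A₁ = Σ Sᵢαᵢ = 616·0.06 + 403·0.56 + 403·0.08 = 294.880 sabins.
V = 2821 m³. Target absorption A₂ = 0.161 × 2821 / 0.92 = 493.675 sabins.
ΔA needed = 493.675 − 294.880 = 198.795 sabins.
Net gain per m²: Δα = 0.68 − 0.06 = 0.62.
Area = ΔA/Δα = 198.795/0.62 = 320.6 m².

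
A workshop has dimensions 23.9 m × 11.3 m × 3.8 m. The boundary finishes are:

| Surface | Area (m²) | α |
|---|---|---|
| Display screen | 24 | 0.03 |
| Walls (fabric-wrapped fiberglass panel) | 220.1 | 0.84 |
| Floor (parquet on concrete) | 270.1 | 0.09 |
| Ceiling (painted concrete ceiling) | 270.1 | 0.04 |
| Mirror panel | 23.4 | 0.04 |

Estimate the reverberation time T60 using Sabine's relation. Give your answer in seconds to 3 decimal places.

Summing Sᵢαᵢ: 0.720 + 184.884 + 24.309 + 10.804 + 0.936 → A = 221.653 sabins.
V = 23.9·11.3·3.8 = 1026.266 m³.
Sabine: RT60 = 0.161 × 1026.266 / 221.653 = 0.745 s.

0.745 seconds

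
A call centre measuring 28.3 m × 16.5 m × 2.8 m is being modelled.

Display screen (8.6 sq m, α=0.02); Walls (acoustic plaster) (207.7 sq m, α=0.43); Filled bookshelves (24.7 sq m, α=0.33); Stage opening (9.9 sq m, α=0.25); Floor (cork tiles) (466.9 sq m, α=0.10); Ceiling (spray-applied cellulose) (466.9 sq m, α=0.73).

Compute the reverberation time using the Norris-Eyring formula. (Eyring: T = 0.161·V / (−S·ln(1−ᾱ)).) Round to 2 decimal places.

0.34 sec

S = Σ Sᵢ = 1184.7 sq m.
Absorption A = 8.6×0.02 + 207.7×0.43 + 24.7×0.33 + 9.9×0.25 + 466.9×0.10 + 466.9×0.73 = 487.636 sabins.
Mean coefficient ᾱ = A/S = 0.4116.
−S·ln(1−ᾱ) = −1184.7 × ln(1 − 0.4116) = 628.304.
V = 28.3 × 16.5 × 2.8 = 1307.46 m³.
T = 0.161·V/[−S·ln(1−ᾱ)] = 0.161·1307.46/628.304 = 0.34 s.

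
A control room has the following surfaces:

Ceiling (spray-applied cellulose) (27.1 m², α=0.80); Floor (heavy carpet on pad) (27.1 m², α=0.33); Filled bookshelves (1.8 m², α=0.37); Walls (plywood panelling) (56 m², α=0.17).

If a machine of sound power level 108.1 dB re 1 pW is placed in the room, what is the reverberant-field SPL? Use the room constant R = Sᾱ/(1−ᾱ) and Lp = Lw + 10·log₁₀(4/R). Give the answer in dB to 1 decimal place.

96.0 dB

A = 40.809 sabins; S = 112.0 m².
ᾱ = 40.809/112.0 = 0.3644; R = Sᾱ/(1−ᾱ) = 40.809/(1−0.3644) = 64.205 m².
Lp = Lw + 10 log₁₀(4/R) = 108.1 -12.06 = 96.0 dB.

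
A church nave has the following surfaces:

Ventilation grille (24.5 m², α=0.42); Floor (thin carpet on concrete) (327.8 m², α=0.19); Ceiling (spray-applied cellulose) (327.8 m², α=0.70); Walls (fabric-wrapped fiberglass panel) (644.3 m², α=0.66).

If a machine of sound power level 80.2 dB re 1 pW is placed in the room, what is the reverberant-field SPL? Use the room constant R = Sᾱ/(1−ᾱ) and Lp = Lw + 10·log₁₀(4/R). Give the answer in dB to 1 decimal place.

Σ(Sᵢαᵢ) = 24.5×0.42 + 327.8×0.19 + 327.8×0.70 + 644.3×0.66 = 727.270; total area S = 1324.4 m².
ᾱ = 0.5491, so room constant R = A/(1−ᾱ) = 1612.930 m².
Lp = Lw + 10 log₁₀(4/R) = 80.2 -26.06 = 54.1 dB.

54.1 dB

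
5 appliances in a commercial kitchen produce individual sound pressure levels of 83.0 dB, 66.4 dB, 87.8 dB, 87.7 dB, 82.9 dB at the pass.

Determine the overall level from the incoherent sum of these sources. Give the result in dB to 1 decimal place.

92.0 dB

Converting to relative power and adding: 10^(83.0/10) + 10^(66.4/10) + 10^(87.8/10) + 10^(87.7/10) + 10^(82.9/10) = 1.59e+09.
Back to dB: 10·log₁₀ Σ = 92.0 dB.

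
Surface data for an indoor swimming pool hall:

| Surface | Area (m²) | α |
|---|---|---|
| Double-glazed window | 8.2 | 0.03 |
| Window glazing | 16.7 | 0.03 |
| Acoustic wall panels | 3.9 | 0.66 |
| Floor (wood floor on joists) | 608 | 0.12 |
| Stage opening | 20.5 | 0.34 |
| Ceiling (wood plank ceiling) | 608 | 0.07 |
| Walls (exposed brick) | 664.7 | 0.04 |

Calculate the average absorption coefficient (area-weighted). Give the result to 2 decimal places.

Total surface area S = 1930.0 m².
Σ(Sᵢαᵢ) = 8.2*0.03 + 16.7*0.03 + 3.9*0.66 + 608*0.12 + 20.5*0.34 + 608*0.07 + 664.7*0.04 = 152.399.
ᾱ = A/S = 0.08.

0.08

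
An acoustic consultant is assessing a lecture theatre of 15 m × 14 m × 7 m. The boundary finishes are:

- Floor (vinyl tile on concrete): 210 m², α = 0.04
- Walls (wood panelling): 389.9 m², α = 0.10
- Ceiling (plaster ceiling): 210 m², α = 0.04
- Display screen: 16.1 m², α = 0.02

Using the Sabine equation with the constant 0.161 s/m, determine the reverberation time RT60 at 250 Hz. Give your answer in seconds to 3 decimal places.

A = Σ Sᵢαᵢ = 210×0.04 + 389.9×0.10 + 210×0.04 + 16.1×0.02 = 56.112 sabins.
Room volume: 1470 m³.
Sabine: RT60 = 0.161 × 1470 / 56.112 = 4.218 s.

4.218 seconds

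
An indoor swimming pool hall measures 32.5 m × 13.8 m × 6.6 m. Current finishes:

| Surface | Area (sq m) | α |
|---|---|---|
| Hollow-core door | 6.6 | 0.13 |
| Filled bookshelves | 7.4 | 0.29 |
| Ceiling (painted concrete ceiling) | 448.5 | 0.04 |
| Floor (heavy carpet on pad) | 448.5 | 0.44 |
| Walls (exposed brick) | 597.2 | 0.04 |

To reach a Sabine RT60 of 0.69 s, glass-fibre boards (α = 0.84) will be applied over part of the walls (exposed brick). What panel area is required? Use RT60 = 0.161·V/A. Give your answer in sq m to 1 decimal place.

560.6

Summing Sᵢαᵢ: 0.858 + 2.146 + 17.940 + 197.340 + 23.888 → A₁ = 242.172 sabins.
Required A₂ = 0.161·2960.1/0.69 = 690.690 sabins.
Absorption to add: 690.690 − 242.172 = 448.518 sabins.
Net gain per sq m: Δα = 0.84 − 0.04 = 0.80.
Area = ΔA/Δα = 448.518/0.80 = 560.6 sq m.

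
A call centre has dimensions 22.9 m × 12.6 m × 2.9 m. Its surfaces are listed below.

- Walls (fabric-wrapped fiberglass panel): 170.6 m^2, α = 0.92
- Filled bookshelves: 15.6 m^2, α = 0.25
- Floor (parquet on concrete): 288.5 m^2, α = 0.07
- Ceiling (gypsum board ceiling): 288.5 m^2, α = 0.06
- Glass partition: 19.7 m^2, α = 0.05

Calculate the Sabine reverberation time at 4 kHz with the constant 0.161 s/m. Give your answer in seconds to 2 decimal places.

Equivalent absorption area: A = 170.6·0.92 + 15.6·0.25 + 288.5·0.07 + 288.5·0.06 + 19.7·0.05 = 199.342 m^2.
Room volume: 836.766 m³.
T = 0.161 V/A = 0.161·836.766/199.342 = 0.68 s.

0.68 s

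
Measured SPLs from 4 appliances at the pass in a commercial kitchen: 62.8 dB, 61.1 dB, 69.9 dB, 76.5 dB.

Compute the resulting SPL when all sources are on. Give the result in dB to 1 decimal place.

77.6 dB

Converting to relative power and adding: 10^(62.8/10) + 10^(61.1/10) + 10^(69.9/10) + 10^(76.5/10) = 5.763e+07.
L_total = 10·log₁₀(5.763e+07) = 77.6 dB.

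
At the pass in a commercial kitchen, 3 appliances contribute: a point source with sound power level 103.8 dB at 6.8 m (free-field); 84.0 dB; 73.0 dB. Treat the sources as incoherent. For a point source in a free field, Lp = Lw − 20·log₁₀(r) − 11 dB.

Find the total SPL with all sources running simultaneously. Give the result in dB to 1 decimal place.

84.9 dB

Source at 6.8 m: Lp = 103.8 − 20·log₁₀(6.8) − 11 = 76.1 dB.
Converting to relative power and adding: 10^(76.1/10) + 10^(84.0/10) + 10^(73.0/10) = 3.119e+08.
L_total = 10·log₁₀(3.119e+08) = 84.9 dB.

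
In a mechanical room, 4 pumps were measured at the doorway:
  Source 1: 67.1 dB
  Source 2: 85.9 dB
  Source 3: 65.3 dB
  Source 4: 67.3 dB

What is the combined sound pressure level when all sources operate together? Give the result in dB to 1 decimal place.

Σ 10^(Lᵢ/10) = 4.029e+08.
Combined level = 10 log₁₀(4.029e+08) = 86.1 dB.

86.1 dB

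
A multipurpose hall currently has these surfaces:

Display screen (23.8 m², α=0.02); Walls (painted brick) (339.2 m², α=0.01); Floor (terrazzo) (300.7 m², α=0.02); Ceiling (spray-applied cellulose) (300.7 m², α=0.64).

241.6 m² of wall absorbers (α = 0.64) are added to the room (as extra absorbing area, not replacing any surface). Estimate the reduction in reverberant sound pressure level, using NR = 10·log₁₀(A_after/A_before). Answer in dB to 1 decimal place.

Summing Sᵢαᵢ: 0.476 + 3.392 + 6.014 + 192.448 → A_before = 202.330 sabins.
Added absorption = 241.6 × 0.64 = 154.624 sabins.
A_after = 202.330 + 154.624 = 356.954 sabins.
Reduction = 10 log₁₀(A_after/A_before) = 10 log₁₀(1.7642) = 2.5 dB.

2.5 dB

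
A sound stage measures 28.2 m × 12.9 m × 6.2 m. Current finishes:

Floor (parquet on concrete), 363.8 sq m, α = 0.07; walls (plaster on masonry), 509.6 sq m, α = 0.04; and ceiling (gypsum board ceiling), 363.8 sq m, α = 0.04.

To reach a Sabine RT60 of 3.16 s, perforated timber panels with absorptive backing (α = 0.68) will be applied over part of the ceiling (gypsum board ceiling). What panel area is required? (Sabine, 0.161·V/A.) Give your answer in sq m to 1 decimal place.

85.2

Summing Sᵢαᵢ: 25.466 + 20.384 + 14.552 → A₁ = 60.402 sabins.
Required A₂ = 0.161·2255.436/3.16 = 114.913 sabins.
Absorption to add: 114.913 − 60.402 = 54.511 sabins.
Each sq m of panel replacing the ceiling (gypsum board ceiling) adds (0.68 − 0.04) = 0.64 sabins.
Area = ΔA/Δα = 54.511/0.64 = 85.2 sq m.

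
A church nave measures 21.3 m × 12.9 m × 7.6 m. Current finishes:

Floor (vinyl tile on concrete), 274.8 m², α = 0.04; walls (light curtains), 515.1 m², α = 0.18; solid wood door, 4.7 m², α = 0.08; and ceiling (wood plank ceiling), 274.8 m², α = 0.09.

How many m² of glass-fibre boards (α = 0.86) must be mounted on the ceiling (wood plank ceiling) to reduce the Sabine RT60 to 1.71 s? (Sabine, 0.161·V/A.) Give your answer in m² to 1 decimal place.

Summing Sᵢαᵢ: 10.992 + 92.718 + 0.376 + 24.732 → A₁ = 128.818 sabins.
Required A₂ = 0.161·2088.252/1.71 = 196.613 sabins.
ΔA needed = 196.613 − 128.818 = 67.795 sabins.
Net gain per m²: Δα = 0.86 − 0.09 = 0.77.
Panel area = 67.795 / 0.77 = 88.0 m².

88.0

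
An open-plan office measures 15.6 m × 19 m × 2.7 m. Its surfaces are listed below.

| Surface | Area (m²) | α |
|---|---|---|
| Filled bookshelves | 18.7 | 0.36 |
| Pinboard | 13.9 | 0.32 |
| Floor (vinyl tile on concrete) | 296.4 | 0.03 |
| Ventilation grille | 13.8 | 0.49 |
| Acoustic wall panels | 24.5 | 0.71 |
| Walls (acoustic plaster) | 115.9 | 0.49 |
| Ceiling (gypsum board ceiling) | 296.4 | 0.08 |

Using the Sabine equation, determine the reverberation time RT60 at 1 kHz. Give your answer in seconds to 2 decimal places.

A = Σ Sᵢαᵢ = 18.7×0.36 + 13.9×0.32 + 296.4×0.03 + 13.8×0.49 + 24.5×0.71 + 115.9×0.49 + 296.4×0.08 = 124.732 sabins.
V = 15.6·19·2.7 = 800.28 m³.
Sabine: RT60 = 0.161 × 800.28 / 124.732 = 1.03 s.

1.03 sec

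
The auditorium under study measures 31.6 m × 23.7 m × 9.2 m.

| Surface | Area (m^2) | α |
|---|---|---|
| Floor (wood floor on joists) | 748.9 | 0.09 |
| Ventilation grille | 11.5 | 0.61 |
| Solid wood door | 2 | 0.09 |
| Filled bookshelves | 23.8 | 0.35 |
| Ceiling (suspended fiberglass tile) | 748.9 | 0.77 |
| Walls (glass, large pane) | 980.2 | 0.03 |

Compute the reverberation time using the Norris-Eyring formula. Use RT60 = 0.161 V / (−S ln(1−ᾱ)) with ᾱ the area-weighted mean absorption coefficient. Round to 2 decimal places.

S = Σ Sᵢ = 2515.3 m^2.
Σ(Sᵢαᵢ) = 748.9·0.09 + 11.5·0.61 + 2·0.09 + 23.8·0.35 + 748.9·0.77 + 980.2·0.03 = 688.985.
Mean coefficient ᾱ = A/S = 0.2739.
Eyring denominator: −S ln(1−ᾱ) = 805.066.
V = 31.6 × 23.7 × 9.2 = 6890.064 m³.
RT60 = 0.161 × 6890.064 / 805.066 = 1.38 s.

1.38 seconds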